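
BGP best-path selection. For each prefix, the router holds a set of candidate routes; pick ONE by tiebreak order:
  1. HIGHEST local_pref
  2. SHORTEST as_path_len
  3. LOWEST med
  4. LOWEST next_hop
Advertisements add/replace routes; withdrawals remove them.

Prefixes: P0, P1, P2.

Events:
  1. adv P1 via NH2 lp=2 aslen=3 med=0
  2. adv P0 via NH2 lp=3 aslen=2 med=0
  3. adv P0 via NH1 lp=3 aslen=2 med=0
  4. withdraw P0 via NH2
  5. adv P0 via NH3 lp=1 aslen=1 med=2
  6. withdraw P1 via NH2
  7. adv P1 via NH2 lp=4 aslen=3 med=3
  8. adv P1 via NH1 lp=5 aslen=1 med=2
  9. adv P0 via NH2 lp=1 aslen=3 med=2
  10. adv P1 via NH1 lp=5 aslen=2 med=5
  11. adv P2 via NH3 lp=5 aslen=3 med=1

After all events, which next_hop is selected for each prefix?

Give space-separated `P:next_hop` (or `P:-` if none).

Op 1: best P0=- P1=NH2 P2=-
Op 2: best P0=NH2 P1=NH2 P2=-
Op 3: best P0=NH1 P1=NH2 P2=-
Op 4: best P0=NH1 P1=NH2 P2=-
Op 5: best P0=NH1 P1=NH2 P2=-
Op 6: best P0=NH1 P1=- P2=-
Op 7: best P0=NH1 P1=NH2 P2=-
Op 8: best P0=NH1 P1=NH1 P2=-
Op 9: best P0=NH1 P1=NH1 P2=-
Op 10: best P0=NH1 P1=NH1 P2=-
Op 11: best P0=NH1 P1=NH1 P2=NH3

Answer: P0:NH1 P1:NH1 P2:NH3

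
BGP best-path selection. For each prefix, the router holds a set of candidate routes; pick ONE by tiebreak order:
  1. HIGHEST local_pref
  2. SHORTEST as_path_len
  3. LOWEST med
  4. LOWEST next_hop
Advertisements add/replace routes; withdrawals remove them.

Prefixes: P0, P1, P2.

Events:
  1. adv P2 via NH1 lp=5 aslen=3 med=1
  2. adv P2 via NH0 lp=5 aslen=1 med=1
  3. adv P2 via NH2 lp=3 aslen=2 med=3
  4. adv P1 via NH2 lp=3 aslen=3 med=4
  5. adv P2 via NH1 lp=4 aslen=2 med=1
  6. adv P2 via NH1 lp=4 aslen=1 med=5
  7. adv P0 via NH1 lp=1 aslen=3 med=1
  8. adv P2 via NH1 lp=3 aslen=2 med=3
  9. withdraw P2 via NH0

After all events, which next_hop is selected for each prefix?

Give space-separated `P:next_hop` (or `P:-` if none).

Answer: P0:NH1 P1:NH2 P2:NH1

Derivation:
Op 1: best P0=- P1=- P2=NH1
Op 2: best P0=- P1=- P2=NH0
Op 3: best P0=- P1=- P2=NH0
Op 4: best P0=- P1=NH2 P2=NH0
Op 5: best P0=- P1=NH2 P2=NH0
Op 6: best P0=- P1=NH2 P2=NH0
Op 7: best P0=NH1 P1=NH2 P2=NH0
Op 8: best P0=NH1 P1=NH2 P2=NH0
Op 9: best P0=NH1 P1=NH2 P2=NH1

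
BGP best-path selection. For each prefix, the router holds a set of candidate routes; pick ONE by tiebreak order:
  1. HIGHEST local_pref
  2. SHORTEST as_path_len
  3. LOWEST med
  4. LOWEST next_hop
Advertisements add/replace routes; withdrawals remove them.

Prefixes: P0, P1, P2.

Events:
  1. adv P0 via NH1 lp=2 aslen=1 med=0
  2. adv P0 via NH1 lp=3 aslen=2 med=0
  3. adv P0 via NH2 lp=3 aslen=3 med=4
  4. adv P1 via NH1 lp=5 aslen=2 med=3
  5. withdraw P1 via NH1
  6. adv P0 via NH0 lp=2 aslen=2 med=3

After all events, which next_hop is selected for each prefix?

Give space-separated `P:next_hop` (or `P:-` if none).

Op 1: best P0=NH1 P1=- P2=-
Op 2: best P0=NH1 P1=- P2=-
Op 3: best P0=NH1 P1=- P2=-
Op 4: best P0=NH1 P1=NH1 P2=-
Op 5: best P0=NH1 P1=- P2=-
Op 6: best P0=NH1 P1=- P2=-

Answer: P0:NH1 P1:- P2:-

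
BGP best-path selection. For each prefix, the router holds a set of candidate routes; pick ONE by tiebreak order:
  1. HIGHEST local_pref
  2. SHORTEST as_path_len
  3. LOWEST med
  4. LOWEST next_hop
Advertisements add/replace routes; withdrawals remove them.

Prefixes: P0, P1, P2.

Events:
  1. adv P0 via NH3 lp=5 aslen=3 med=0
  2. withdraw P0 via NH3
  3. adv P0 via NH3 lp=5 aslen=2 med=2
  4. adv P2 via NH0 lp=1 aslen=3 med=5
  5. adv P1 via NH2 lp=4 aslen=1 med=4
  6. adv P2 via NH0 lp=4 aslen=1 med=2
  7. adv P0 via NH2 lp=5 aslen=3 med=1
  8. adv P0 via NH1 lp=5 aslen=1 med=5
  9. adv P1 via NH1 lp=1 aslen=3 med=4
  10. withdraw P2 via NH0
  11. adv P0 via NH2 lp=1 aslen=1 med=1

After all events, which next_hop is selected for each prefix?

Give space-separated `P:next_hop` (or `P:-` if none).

Op 1: best P0=NH3 P1=- P2=-
Op 2: best P0=- P1=- P2=-
Op 3: best P0=NH3 P1=- P2=-
Op 4: best P0=NH3 P1=- P2=NH0
Op 5: best P0=NH3 P1=NH2 P2=NH0
Op 6: best P0=NH3 P1=NH2 P2=NH0
Op 7: best P0=NH3 P1=NH2 P2=NH0
Op 8: best P0=NH1 P1=NH2 P2=NH0
Op 9: best P0=NH1 P1=NH2 P2=NH0
Op 10: best P0=NH1 P1=NH2 P2=-
Op 11: best P0=NH1 P1=NH2 P2=-

Answer: P0:NH1 P1:NH2 P2:-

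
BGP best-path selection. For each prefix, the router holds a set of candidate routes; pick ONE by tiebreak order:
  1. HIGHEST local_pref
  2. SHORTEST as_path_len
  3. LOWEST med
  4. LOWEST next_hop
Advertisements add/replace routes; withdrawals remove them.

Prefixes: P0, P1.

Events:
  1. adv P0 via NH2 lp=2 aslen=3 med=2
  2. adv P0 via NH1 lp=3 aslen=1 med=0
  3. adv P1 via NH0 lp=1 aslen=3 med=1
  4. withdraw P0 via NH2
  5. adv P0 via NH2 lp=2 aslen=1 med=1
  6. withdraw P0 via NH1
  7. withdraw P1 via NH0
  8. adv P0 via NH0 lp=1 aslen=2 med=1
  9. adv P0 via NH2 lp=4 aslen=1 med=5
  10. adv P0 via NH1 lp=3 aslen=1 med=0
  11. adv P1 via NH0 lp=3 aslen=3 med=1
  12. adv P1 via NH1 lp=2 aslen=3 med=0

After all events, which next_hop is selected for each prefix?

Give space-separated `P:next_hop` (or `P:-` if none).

Op 1: best P0=NH2 P1=-
Op 2: best P0=NH1 P1=-
Op 3: best P0=NH1 P1=NH0
Op 4: best P0=NH1 P1=NH0
Op 5: best P0=NH1 P1=NH0
Op 6: best P0=NH2 P1=NH0
Op 7: best P0=NH2 P1=-
Op 8: best P0=NH2 P1=-
Op 9: best P0=NH2 P1=-
Op 10: best P0=NH2 P1=-
Op 11: best P0=NH2 P1=NH0
Op 12: best P0=NH2 P1=NH0

Answer: P0:NH2 P1:NH0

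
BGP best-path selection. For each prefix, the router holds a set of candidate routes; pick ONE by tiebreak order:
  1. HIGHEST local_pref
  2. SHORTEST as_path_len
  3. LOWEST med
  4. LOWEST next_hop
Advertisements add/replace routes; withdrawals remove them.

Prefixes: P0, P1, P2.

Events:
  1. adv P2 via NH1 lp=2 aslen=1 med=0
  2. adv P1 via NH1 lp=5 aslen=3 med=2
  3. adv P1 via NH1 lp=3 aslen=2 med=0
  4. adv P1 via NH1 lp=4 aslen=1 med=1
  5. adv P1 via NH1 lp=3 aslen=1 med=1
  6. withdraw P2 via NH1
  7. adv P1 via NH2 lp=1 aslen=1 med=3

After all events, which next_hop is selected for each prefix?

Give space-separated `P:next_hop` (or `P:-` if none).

Op 1: best P0=- P1=- P2=NH1
Op 2: best P0=- P1=NH1 P2=NH1
Op 3: best P0=- P1=NH1 P2=NH1
Op 4: best P0=- P1=NH1 P2=NH1
Op 5: best P0=- P1=NH1 P2=NH1
Op 6: best P0=- P1=NH1 P2=-
Op 7: best P0=- P1=NH1 P2=-

Answer: P0:- P1:NH1 P2:-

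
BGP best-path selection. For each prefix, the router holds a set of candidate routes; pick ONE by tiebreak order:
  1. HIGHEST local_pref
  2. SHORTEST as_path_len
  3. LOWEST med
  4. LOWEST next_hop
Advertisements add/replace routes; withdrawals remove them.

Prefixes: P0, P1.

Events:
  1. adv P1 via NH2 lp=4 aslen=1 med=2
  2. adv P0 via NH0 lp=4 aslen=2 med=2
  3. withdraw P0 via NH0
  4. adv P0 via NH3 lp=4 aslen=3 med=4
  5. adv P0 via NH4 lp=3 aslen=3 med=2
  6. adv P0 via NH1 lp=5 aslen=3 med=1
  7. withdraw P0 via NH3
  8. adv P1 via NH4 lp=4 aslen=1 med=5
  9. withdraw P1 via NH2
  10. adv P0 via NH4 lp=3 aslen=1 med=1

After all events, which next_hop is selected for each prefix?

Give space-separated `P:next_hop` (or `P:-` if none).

Answer: P0:NH1 P1:NH4

Derivation:
Op 1: best P0=- P1=NH2
Op 2: best P0=NH0 P1=NH2
Op 3: best P0=- P1=NH2
Op 4: best P0=NH3 P1=NH2
Op 5: best P0=NH3 P1=NH2
Op 6: best P0=NH1 P1=NH2
Op 7: best P0=NH1 P1=NH2
Op 8: best P0=NH1 P1=NH2
Op 9: best P0=NH1 P1=NH4
Op 10: best P0=NH1 P1=NH4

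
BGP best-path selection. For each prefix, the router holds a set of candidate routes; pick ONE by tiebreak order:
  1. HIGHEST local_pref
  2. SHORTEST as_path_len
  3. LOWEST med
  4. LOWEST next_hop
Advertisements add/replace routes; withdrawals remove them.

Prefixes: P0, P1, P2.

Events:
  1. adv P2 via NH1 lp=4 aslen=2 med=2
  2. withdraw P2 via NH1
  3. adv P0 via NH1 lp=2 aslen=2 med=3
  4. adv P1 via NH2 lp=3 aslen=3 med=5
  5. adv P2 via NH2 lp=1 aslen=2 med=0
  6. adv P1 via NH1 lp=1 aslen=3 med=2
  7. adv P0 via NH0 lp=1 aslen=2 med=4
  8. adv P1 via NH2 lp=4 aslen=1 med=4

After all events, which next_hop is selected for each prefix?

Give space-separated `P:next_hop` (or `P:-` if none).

Op 1: best P0=- P1=- P2=NH1
Op 2: best P0=- P1=- P2=-
Op 3: best P0=NH1 P1=- P2=-
Op 4: best P0=NH1 P1=NH2 P2=-
Op 5: best P0=NH1 P1=NH2 P2=NH2
Op 6: best P0=NH1 P1=NH2 P2=NH2
Op 7: best P0=NH1 P1=NH2 P2=NH2
Op 8: best P0=NH1 P1=NH2 P2=NH2

Answer: P0:NH1 P1:NH2 P2:NH2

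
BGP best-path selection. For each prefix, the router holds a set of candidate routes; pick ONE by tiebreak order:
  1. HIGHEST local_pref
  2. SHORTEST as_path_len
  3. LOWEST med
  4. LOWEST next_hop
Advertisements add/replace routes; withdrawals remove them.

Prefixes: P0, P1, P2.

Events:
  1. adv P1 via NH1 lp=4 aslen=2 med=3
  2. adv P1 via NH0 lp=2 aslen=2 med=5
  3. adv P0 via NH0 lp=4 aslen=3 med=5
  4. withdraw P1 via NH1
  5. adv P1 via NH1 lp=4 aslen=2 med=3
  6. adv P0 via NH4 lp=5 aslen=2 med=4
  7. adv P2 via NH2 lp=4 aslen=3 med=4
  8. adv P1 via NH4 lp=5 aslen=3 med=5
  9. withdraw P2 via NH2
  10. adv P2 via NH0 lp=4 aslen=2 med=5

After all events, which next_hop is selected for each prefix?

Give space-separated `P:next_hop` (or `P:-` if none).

Op 1: best P0=- P1=NH1 P2=-
Op 2: best P0=- P1=NH1 P2=-
Op 3: best P0=NH0 P1=NH1 P2=-
Op 4: best P0=NH0 P1=NH0 P2=-
Op 5: best P0=NH0 P1=NH1 P2=-
Op 6: best P0=NH4 P1=NH1 P2=-
Op 7: best P0=NH4 P1=NH1 P2=NH2
Op 8: best P0=NH4 P1=NH4 P2=NH2
Op 9: best P0=NH4 P1=NH4 P2=-
Op 10: best P0=NH4 P1=NH4 P2=NH0

Answer: P0:NH4 P1:NH4 P2:NH0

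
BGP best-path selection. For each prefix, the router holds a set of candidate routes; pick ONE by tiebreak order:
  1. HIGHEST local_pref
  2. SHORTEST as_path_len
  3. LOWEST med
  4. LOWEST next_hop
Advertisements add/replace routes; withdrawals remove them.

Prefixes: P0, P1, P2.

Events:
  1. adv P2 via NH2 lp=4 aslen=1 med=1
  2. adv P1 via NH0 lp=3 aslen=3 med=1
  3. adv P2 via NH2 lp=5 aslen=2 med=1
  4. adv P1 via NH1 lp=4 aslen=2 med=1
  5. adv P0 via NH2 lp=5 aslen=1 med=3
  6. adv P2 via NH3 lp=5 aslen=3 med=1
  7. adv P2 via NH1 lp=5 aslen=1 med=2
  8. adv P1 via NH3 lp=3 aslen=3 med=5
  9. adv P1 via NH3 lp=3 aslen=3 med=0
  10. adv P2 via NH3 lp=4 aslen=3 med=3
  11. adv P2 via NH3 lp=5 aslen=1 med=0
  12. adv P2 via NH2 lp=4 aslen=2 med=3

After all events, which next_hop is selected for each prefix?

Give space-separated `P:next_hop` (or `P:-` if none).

Answer: P0:NH2 P1:NH1 P2:NH3

Derivation:
Op 1: best P0=- P1=- P2=NH2
Op 2: best P0=- P1=NH0 P2=NH2
Op 3: best P0=- P1=NH0 P2=NH2
Op 4: best P0=- P1=NH1 P2=NH2
Op 5: best P0=NH2 P1=NH1 P2=NH2
Op 6: best P0=NH2 P1=NH1 P2=NH2
Op 7: best P0=NH2 P1=NH1 P2=NH1
Op 8: best P0=NH2 P1=NH1 P2=NH1
Op 9: best P0=NH2 P1=NH1 P2=NH1
Op 10: best P0=NH2 P1=NH1 P2=NH1
Op 11: best P0=NH2 P1=NH1 P2=NH3
Op 12: best P0=NH2 P1=NH1 P2=NH3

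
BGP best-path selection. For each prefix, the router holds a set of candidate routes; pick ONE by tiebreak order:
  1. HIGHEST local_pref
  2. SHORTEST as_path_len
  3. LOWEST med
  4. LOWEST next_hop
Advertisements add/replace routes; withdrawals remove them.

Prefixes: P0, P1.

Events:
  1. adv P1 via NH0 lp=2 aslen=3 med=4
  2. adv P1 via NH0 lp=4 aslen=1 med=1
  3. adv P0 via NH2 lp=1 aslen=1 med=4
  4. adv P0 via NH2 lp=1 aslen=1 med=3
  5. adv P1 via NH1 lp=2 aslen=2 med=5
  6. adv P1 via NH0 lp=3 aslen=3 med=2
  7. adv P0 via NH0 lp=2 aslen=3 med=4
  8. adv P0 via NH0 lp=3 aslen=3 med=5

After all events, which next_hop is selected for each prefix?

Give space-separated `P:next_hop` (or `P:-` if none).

Answer: P0:NH0 P1:NH0

Derivation:
Op 1: best P0=- P1=NH0
Op 2: best P0=- P1=NH0
Op 3: best P0=NH2 P1=NH0
Op 4: best P0=NH2 P1=NH0
Op 5: best P0=NH2 P1=NH0
Op 6: best P0=NH2 P1=NH0
Op 7: best P0=NH0 P1=NH0
Op 8: best P0=NH0 P1=NH0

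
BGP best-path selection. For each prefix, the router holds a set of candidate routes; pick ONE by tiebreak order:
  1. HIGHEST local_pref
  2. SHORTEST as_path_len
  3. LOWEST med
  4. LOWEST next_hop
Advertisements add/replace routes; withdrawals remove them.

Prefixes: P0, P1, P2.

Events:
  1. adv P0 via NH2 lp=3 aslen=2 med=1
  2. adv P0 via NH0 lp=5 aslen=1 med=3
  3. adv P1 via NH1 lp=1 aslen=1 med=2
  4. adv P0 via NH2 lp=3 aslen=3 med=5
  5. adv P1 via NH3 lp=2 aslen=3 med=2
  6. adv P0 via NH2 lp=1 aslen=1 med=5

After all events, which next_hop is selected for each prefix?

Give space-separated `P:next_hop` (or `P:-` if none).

Answer: P0:NH0 P1:NH3 P2:-

Derivation:
Op 1: best P0=NH2 P1=- P2=-
Op 2: best P0=NH0 P1=- P2=-
Op 3: best P0=NH0 P1=NH1 P2=-
Op 4: best P0=NH0 P1=NH1 P2=-
Op 5: best P0=NH0 P1=NH3 P2=-
Op 6: best P0=NH0 P1=NH3 P2=-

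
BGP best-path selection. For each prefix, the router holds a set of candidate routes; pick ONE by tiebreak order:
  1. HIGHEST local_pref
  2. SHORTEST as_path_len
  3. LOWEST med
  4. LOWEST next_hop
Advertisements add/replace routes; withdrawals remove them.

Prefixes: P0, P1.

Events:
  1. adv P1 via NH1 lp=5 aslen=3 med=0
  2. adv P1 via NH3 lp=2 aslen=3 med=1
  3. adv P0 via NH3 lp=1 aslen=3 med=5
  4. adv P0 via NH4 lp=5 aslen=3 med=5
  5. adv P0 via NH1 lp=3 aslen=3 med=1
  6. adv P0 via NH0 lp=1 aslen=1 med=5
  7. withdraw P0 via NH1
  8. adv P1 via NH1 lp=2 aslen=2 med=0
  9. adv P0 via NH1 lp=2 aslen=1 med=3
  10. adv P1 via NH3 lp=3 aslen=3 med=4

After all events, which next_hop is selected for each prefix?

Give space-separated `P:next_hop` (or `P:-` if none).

Op 1: best P0=- P1=NH1
Op 2: best P0=- P1=NH1
Op 3: best P0=NH3 P1=NH1
Op 4: best P0=NH4 P1=NH1
Op 5: best P0=NH4 P1=NH1
Op 6: best P0=NH4 P1=NH1
Op 7: best P0=NH4 P1=NH1
Op 8: best P0=NH4 P1=NH1
Op 9: best P0=NH4 P1=NH1
Op 10: best P0=NH4 P1=NH3

Answer: P0:NH4 P1:NH3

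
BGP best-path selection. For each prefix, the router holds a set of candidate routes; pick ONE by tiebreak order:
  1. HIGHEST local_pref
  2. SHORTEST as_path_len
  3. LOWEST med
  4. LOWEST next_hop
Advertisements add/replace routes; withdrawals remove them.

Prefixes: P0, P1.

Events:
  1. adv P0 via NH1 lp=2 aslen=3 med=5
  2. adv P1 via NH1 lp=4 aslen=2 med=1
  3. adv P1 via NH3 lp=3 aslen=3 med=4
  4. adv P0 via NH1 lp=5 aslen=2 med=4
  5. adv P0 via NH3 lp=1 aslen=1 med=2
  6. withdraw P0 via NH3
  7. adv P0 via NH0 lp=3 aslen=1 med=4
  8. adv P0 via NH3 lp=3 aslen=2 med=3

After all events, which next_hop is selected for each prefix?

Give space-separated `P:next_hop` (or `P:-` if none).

Answer: P0:NH1 P1:NH1

Derivation:
Op 1: best P0=NH1 P1=-
Op 2: best P0=NH1 P1=NH1
Op 3: best P0=NH1 P1=NH1
Op 4: best P0=NH1 P1=NH1
Op 5: best P0=NH1 P1=NH1
Op 6: best P0=NH1 P1=NH1
Op 7: best P0=NH1 P1=NH1
Op 8: best P0=NH1 P1=NH1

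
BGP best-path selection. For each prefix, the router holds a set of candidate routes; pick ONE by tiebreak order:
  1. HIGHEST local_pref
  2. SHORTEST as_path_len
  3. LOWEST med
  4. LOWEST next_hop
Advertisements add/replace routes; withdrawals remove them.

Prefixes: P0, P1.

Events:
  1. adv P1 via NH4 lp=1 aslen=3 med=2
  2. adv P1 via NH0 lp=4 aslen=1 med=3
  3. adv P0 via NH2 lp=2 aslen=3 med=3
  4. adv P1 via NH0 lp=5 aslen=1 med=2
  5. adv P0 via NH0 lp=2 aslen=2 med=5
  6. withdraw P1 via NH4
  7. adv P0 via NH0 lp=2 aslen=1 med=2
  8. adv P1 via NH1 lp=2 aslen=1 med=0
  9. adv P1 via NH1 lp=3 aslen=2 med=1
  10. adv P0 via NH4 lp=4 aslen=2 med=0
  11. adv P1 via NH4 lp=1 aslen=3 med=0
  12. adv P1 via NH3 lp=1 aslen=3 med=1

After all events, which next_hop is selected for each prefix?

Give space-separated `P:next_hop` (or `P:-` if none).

Answer: P0:NH4 P1:NH0

Derivation:
Op 1: best P0=- P1=NH4
Op 2: best P0=- P1=NH0
Op 3: best P0=NH2 P1=NH0
Op 4: best P0=NH2 P1=NH0
Op 5: best P0=NH0 P1=NH0
Op 6: best P0=NH0 P1=NH0
Op 7: best P0=NH0 P1=NH0
Op 8: best P0=NH0 P1=NH0
Op 9: best P0=NH0 P1=NH0
Op 10: best P0=NH4 P1=NH0
Op 11: best P0=NH4 P1=NH0
Op 12: best P0=NH4 P1=NH0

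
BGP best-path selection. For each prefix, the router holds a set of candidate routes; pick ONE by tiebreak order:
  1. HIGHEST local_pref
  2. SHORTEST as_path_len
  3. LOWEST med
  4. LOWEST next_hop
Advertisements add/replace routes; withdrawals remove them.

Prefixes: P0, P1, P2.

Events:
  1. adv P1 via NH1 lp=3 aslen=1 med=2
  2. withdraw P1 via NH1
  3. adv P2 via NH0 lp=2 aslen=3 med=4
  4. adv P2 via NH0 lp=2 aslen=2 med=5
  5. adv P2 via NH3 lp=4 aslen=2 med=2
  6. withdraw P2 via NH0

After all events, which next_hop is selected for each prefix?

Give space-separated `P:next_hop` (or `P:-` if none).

Op 1: best P0=- P1=NH1 P2=-
Op 2: best P0=- P1=- P2=-
Op 3: best P0=- P1=- P2=NH0
Op 4: best P0=- P1=- P2=NH0
Op 5: best P0=- P1=- P2=NH3
Op 6: best P0=- P1=- P2=NH3

Answer: P0:- P1:- P2:NH3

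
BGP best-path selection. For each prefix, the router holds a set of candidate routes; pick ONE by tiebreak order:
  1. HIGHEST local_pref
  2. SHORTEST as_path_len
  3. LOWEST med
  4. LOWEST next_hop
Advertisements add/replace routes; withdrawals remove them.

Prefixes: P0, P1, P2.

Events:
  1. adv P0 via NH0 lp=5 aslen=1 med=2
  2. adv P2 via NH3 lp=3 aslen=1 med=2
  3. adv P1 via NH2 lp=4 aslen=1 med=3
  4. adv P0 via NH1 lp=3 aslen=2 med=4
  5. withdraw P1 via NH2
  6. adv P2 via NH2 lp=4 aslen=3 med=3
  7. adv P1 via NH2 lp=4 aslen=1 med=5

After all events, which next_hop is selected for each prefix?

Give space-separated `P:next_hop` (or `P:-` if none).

Op 1: best P0=NH0 P1=- P2=-
Op 2: best P0=NH0 P1=- P2=NH3
Op 3: best P0=NH0 P1=NH2 P2=NH3
Op 4: best P0=NH0 P1=NH2 P2=NH3
Op 5: best P0=NH0 P1=- P2=NH3
Op 6: best P0=NH0 P1=- P2=NH2
Op 7: best P0=NH0 P1=NH2 P2=NH2

Answer: P0:NH0 P1:NH2 P2:NH2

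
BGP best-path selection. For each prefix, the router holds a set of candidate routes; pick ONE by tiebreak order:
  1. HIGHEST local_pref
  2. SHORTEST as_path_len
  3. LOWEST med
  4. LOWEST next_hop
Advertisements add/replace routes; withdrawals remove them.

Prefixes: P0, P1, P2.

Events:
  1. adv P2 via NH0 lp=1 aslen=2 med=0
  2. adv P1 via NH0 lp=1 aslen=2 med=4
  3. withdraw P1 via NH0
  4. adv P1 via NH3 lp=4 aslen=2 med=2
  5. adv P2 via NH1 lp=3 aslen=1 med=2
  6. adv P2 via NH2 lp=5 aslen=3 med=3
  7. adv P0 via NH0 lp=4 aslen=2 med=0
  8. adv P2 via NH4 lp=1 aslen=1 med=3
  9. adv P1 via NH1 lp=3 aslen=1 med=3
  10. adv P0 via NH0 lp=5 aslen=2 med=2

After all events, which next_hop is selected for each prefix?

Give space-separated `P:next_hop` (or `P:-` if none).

Op 1: best P0=- P1=- P2=NH0
Op 2: best P0=- P1=NH0 P2=NH0
Op 3: best P0=- P1=- P2=NH0
Op 4: best P0=- P1=NH3 P2=NH0
Op 5: best P0=- P1=NH3 P2=NH1
Op 6: best P0=- P1=NH3 P2=NH2
Op 7: best P0=NH0 P1=NH3 P2=NH2
Op 8: best P0=NH0 P1=NH3 P2=NH2
Op 9: best P0=NH0 P1=NH3 P2=NH2
Op 10: best P0=NH0 P1=NH3 P2=NH2

Answer: P0:NH0 P1:NH3 P2:NH2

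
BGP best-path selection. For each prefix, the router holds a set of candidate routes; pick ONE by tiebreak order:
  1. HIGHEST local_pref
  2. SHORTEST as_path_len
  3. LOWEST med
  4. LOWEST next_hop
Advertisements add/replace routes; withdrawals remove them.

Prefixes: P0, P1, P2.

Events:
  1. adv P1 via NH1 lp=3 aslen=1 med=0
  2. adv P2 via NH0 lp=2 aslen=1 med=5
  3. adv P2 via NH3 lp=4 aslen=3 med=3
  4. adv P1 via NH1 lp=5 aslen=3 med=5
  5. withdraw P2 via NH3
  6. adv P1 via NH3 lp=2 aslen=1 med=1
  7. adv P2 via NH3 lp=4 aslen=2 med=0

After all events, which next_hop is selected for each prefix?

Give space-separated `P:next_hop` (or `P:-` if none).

Answer: P0:- P1:NH1 P2:NH3

Derivation:
Op 1: best P0=- P1=NH1 P2=-
Op 2: best P0=- P1=NH1 P2=NH0
Op 3: best P0=- P1=NH1 P2=NH3
Op 4: best P0=- P1=NH1 P2=NH3
Op 5: best P0=- P1=NH1 P2=NH0
Op 6: best P0=- P1=NH1 P2=NH0
Op 7: best P0=- P1=NH1 P2=NH3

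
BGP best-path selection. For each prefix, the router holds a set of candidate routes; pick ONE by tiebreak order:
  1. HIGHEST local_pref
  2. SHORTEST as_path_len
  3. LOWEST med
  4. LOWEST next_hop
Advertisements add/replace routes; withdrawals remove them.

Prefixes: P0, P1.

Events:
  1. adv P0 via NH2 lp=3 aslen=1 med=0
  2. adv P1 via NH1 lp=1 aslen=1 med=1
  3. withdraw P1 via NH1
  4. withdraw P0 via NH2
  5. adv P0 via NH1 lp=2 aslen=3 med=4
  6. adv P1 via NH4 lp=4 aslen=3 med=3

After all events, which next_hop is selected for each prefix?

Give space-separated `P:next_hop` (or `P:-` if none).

Answer: P0:NH1 P1:NH4

Derivation:
Op 1: best P0=NH2 P1=-
Op 2: best P0=NH2 P1=NH1
Op 3: best P0=NH2 P1=-
Op 4: best P0=- P1=-
Op 5: best P0=NH1 P1=-
Op 6: best P0=NH1 P1=NH4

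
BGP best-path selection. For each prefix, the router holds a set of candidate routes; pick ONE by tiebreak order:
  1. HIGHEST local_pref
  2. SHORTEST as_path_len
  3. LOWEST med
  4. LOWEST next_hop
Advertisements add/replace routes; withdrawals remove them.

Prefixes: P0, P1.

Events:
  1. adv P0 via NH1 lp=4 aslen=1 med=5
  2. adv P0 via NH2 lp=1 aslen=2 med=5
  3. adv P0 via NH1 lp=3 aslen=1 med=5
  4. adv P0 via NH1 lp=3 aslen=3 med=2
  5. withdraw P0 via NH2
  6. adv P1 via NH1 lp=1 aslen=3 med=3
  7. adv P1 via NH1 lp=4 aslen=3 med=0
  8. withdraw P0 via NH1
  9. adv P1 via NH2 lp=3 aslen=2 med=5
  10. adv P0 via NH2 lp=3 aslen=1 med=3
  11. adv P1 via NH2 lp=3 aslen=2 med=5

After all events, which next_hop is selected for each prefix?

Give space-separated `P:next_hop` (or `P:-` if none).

Answer: P0:NH2 P1:NH1

Derivation:
Op 1: best P0=NH1 P1=-
Op 2: best P0=NH1 P1=-
Op 3: best P0=NH1 P1=-
Op 4: best P0=NH1 P1=-
Op 5: best P0=NH1 P1=-
Op 6: best P0=NH1 P1=NH1
Op 7: best P0=NH1 P1=NH1
Op 8: best P0=- P1=NH1
Op 9: best P0=- P1=NH1
Op 10: best P0=NH2 P1=NH1
Op 11: best P0=NH2 P1=NH1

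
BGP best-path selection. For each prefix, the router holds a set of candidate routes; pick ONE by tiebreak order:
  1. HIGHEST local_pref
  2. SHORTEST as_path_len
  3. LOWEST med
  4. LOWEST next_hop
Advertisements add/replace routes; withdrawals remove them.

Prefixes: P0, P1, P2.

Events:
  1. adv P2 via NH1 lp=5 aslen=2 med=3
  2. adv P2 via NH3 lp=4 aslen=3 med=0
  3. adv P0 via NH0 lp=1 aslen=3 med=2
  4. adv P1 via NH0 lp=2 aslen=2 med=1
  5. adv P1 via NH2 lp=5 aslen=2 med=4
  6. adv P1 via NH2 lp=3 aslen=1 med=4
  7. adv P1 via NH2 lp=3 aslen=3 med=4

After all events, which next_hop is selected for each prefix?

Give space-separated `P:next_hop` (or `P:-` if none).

Answer: P0:NH0 P1:NH2 P2:NH1

Derivation:
Op 1: best P0=- P1=- P2=NH1
Op 2: best P0=- P1=- P2=NH1
Op 3: best P0=NH0 P1=- P2=NH1
Op 4: best P0=NH0 P1=NH0 P2=NH1
Op 5: best P0=NH0 P1=NH2 P2=NH1
Op 6: best P0=NH0 P1=NH2 P2=NH1
Op 7: best P0=NH0 P1=NH2 P2=NH1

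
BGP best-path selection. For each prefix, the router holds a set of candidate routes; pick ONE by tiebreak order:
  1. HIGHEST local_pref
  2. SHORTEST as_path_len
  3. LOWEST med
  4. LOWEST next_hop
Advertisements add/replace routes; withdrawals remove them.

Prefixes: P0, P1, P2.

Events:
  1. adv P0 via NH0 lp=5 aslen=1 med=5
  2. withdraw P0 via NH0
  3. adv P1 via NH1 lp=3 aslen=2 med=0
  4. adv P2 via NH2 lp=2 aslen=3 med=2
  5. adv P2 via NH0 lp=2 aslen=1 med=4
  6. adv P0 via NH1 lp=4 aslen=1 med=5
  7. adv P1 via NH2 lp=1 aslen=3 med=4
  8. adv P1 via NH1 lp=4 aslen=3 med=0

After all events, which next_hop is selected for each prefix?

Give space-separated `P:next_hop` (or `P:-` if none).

Op 1: best P0=NH0 P1=- P2=-
Op 2: best P0=- P1=- P2=-
Op 3: best P0=- P1=NH1 P2=-
Op 4: best P0=- P1=NH1 P2=NH2
Op 5: best P0=- P1=NH1 P2=NH0
Op 6: best P0=NH1 P1=NH1 P2=NH0
Op 7: best P0=NH1 P1=NH1 P2=NH0
Op 8: best P0=NH1 P1=NH1 P2=NH0

Answer: P0:NH1 P1:NH1 P2:NH0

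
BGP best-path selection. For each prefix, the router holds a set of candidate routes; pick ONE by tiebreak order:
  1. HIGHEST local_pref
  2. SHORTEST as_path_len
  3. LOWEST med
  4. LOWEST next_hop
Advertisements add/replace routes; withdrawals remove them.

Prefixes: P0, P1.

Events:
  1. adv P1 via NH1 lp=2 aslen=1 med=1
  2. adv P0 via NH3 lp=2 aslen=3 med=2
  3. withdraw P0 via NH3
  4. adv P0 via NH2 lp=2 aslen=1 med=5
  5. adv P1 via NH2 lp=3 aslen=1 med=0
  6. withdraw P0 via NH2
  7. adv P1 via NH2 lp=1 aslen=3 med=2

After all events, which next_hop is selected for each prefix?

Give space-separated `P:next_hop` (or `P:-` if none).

Answer: P0:- P1:NH1

Derivation:
Op 1: best P0=- P1=NH1
Op 2: best P0=NH3 P1=NH1
Op 3: best P0=- P1=NH1
Op 4: best P0=NH2 P1=NH1
Op 5: best P0=NH2 P1=NH2
Op 6: best P0=- P1=NH2
Op 7: best P0=- P1=NH1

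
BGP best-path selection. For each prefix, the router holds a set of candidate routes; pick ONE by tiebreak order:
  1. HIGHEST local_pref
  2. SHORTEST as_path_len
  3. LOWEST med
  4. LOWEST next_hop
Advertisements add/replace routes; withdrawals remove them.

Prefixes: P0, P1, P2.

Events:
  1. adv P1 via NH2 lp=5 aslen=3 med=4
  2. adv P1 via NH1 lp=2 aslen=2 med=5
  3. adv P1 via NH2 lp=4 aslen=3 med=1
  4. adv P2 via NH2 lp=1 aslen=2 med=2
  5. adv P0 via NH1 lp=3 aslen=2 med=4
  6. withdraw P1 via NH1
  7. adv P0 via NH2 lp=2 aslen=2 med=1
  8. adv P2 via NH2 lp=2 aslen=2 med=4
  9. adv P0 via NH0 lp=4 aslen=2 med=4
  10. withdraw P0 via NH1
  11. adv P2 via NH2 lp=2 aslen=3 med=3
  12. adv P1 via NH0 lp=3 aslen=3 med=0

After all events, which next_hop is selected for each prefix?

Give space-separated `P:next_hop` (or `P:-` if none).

Op 1: best P0=- P1=NH2 P2=-
Op 2: best P0=- P1=NH2 P2=-
Op 3: best P0=- P1=NH2 P2=-
Op 4: best P0=- P1=NH2 P2=NH2
Op 5: best P0=NH1 P1=NH2 P2=NH2
Op 6: best P0=NH1 P1=NH2 P2=NH2
Op 7: best P0=NH1 P1=NH2 P2=NH2
Op 8: best P0=NH1 P1=NH2 P2=NH2
Op 9: best P0=NH0 P1=NH2 P2=NH2
Op 10: best P0=NH0 P1=NH2 P2=NH2
Op 11: best P0=NH0 P1=NH2 P2=NH2
Op 12: best P0=NH0 P1=NH2 P2=NH2

Answer: P0:NH0 P1:NH2 P2:NH2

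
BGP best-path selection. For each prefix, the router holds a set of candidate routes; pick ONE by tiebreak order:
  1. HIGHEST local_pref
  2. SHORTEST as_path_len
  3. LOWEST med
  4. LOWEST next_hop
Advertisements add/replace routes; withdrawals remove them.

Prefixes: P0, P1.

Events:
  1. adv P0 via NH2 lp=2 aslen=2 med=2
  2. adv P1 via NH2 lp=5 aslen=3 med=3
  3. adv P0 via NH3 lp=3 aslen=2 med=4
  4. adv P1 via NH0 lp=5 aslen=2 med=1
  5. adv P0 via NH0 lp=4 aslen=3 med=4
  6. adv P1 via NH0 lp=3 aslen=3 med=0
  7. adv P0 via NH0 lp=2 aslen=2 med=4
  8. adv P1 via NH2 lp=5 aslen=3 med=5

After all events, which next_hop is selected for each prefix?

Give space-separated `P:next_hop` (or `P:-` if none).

Op 1: best P0=NH2 P1=-
Op 2: best P0=NH2 P1=NH2
Op 3: best P0=NH3 P1=NH2
Op 4: best P0=NH3 P1=NH0
Op 5: best P0=NH0 P1=NH0
Op 6: best P0=NH0 P1=NH2
Op 7: best P0=NH3 P1=NH2
Op 8: best P0=NH3 P1=NH2

Answer: P0:NH3 P1:NH2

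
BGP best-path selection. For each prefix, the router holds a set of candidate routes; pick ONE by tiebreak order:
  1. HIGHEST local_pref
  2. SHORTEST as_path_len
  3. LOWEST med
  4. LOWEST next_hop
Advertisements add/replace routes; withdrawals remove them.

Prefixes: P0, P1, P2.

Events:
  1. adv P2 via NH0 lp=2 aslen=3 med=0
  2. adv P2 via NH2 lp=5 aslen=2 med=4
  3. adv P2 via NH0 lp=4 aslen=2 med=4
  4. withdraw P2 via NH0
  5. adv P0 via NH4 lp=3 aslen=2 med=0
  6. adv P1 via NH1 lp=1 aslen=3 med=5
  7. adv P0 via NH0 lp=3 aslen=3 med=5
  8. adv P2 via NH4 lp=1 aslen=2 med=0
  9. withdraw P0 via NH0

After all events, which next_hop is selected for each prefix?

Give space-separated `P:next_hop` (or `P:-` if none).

Answer: P0:NH4 P1:NH1 P2:NH2

Derivation:
Op 1: best P0=- P1=- P2=NH0
Op 2: best P0=- P1=- P2=NH2
Op 3: best P0=- P1=- P2=NH2
Op 4: best P0=- P1=- P2=NH2
Op 5: best P0=NH4 P1=- P2=NH2
Op 6: best P0=NH4 P1=NH1 P2=NH2
Op 7: best P0=NH4 P1=NH1 P2=NH2
Op 8: best P0=NH4 P1=NH1 P2=NH2
Op 9: best P0=NH4 P1=NH1 P2=NH2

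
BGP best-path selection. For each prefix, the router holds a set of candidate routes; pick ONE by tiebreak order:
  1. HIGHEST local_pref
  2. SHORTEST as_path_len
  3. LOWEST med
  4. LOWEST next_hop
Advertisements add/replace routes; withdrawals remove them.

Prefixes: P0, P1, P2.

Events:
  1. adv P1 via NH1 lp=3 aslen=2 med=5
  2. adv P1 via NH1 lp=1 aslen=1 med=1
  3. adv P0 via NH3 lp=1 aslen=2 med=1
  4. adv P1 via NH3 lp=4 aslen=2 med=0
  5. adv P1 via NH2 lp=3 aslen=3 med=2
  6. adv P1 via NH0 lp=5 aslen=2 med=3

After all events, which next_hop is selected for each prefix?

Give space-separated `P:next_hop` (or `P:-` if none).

Op 1: best P0=- P1=NH1 P2=-
Op 2: best P0=- P1=NH1 P2=-
Op 3: best P0=NH3 P1=NH1 P2=-
Op 4: best P0=NH3 P1=NH3 P2=-
Op 5: best P0=NH3 P1=NH3 P2=-
Op 6: best P0=NH3 P1=NH0 P2=-

Answer: P0:NH3 P1:NH0 P2:-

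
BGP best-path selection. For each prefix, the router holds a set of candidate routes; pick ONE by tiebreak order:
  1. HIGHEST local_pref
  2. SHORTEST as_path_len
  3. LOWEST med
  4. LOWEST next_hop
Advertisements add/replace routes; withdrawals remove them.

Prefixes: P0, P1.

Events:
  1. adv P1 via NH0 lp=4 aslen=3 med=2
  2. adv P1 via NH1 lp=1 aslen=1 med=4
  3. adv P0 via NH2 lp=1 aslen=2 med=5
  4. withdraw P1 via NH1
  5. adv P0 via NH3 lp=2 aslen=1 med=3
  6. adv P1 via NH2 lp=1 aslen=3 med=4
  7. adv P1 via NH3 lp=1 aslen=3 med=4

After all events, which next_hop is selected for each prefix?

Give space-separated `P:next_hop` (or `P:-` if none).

Op 1: best P0=- P1=NH0
Op 2: best P0=- P1=NH0
Op 3: best P0=NH2 P1=NH0
Op 4: best P0=NH2 P1=NH0
Op 5: best P0=NH3 P1=NH0
Op 6: best P0=NH3 P1=NH0
Op 7: best P0=NH3 P1=NH0

Answer: P0:NH3 P1:NH0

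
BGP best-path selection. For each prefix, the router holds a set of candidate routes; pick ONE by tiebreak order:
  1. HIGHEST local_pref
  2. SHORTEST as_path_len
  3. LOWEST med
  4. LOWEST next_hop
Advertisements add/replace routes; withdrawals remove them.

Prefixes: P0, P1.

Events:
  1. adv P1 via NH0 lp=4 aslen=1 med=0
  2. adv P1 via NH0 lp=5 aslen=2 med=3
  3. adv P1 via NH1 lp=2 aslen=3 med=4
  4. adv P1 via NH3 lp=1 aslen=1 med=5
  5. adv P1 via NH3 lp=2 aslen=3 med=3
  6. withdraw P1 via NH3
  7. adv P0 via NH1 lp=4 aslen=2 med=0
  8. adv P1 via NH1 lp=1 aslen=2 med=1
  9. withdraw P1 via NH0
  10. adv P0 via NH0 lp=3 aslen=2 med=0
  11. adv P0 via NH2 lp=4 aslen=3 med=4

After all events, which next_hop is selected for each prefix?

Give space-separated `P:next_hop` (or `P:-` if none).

Answer: P0:NH1 P1:NH1

Derivation:
Op 1: best P0=- P1=NH0
Op 2: best P0=- P1=NH0
Op 3: best P0=- P1=NH0
Op 4: best P0=- P1=NH0
Op 5: best P0=- P1=NH0
Op 6: best P0=- P1=NH0
Op 7: best P0=NH1 P1=NH0
Op 8: best P0=NH1 P1=NH0
Op 9: best P0=NH1 P1=NH1
Op 10: best P0=NH1 P1=NH1
Op 11: best P0=NH1 P1=NH1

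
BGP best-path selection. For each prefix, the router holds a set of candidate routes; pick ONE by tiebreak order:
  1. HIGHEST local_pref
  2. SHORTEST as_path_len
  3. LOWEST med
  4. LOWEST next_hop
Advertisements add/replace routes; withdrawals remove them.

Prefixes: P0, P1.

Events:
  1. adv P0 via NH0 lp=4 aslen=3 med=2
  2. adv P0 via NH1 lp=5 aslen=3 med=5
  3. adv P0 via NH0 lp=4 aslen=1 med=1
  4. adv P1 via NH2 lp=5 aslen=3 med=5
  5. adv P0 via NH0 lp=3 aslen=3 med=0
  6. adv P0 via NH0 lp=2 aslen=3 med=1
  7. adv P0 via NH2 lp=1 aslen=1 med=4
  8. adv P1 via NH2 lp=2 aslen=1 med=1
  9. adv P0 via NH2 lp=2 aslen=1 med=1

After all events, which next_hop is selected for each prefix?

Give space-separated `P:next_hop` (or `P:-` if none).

Op 1: best P0=NH0 P1=-
Op 2: best P0=NH1 P1=-
Op 3: best P0=NH1 P1=-
Op 4: best P0=NH1 P1=NH2
Op 5: best P0=NH1 P1=NH2
Op 6: best P0=NH1 P1=NH2
Op 7: best P0=NH1 P1=NH2
Op 8: best P0=NH1 P1=NH2
Op 9: best P0=NH1 P1=NH2

Answer: P0:NH1 P1:NH2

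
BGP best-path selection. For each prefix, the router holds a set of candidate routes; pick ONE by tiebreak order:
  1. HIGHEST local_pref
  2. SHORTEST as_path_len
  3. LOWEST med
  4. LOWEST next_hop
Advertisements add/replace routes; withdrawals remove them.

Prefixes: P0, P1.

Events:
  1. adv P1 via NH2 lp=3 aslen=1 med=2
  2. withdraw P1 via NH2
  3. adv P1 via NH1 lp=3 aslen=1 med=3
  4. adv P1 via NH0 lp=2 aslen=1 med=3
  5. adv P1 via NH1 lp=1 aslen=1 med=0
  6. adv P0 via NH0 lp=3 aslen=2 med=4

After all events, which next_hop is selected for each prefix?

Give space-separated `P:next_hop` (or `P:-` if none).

Answer: P0:NH0 P1:NH0

Derivation:
Op 1: best P0=- P1=NH2
Op 2: best P0=- P1=-
Op 3: best P0=- P1=NH1
Op 4: best P0=- P1=NH1
Op 5: best P0=- P1=NH0
Op 6: best P0=NH0 P1=NH0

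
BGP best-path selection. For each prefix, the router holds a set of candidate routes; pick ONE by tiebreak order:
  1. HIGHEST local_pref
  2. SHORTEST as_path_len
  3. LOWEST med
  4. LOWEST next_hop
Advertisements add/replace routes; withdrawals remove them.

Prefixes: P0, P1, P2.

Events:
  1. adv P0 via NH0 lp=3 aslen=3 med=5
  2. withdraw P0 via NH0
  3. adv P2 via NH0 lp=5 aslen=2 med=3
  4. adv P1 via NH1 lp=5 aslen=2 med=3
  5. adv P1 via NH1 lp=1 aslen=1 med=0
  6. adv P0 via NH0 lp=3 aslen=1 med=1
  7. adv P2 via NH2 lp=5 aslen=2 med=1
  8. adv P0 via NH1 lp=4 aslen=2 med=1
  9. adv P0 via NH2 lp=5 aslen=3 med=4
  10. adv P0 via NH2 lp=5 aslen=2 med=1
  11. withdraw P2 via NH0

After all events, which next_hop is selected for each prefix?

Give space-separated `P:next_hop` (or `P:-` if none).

Answer: P0:NH2 P1:NH1 P2:NH2

Derivation:
Op 1: best P0=NH0 P1=- P2=-
Op 2: best P0=- P1=- P2=-
Op 3: best P0=- P1=- P2=NH0
Op 4: best P0=- P1=NH1 P2=NH0
Op 5: best P0=- P1=NH1 P2=NH0
Op 6: best P0=NH0 P1=NH1 P2=NH0
Op 7: best P0=NH0 P1=NH1 P2=NH2
Op 8: best P0=NH1 P1=NH1 P2=NH2
Op 9: best P0=NH2 P1=NH1 P2=NH2
Op 10: best P0=NH2 P1=NH1 P2=NH2
Op 11: best P0=NH2 P1=NH1 P2=NH2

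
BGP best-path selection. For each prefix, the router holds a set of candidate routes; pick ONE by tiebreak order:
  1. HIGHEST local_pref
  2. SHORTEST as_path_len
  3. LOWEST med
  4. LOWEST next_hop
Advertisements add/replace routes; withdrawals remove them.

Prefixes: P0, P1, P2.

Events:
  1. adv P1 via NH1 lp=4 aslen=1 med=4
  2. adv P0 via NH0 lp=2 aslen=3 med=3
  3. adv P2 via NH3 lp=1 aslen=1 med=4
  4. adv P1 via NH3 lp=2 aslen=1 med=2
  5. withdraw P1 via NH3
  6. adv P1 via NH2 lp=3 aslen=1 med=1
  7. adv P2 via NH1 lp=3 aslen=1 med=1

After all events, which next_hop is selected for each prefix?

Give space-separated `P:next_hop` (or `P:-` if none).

Answer: P0:NH0 P1:NH1 P2:NH1

Derivation:
Op 1: best P0=- P1=NH1 P2=-
Op 2: best P0=NH0 P1=NH1 P2=-
Op 3: best P0=NH0 P1=NH1 P2=NH3
Op 4: best P0=NH0 P1=NH1 P2=NH3
Op 5: best P0=NH0 P1=NH1 P2=NH3
Op 6: best P0=NH0 P1=NH1 P2=NH3
Op 7: best P0=NH0 P1=NH1 P2=NH1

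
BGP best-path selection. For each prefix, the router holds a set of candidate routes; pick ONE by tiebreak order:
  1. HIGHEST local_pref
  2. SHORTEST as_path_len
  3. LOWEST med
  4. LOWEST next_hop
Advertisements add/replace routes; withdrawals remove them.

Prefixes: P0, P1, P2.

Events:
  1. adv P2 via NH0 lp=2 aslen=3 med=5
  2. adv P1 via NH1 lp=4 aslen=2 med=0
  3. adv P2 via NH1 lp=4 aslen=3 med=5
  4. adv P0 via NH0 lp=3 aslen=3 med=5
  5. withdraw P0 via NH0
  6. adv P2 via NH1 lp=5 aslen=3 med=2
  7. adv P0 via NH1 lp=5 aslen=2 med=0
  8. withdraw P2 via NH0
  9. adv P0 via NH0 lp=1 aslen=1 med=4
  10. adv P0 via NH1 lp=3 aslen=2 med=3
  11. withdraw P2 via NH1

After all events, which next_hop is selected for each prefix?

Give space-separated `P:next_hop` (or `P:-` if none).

Op 1: best P0=- P1=- P2=NH0
Op 2: best P0=- P1=NH1 P2=NH0
Op 3: best P0=- P1=NH1 P2=NH1
Op 4: best P0=NH0 P1=NH1 P2=NH1
Op 5: best P0=- P1=NH1 P2=NH1
Op 6: best P0=- P1=NH1 P2=NH1
Op 7: best P0=NH1 P1=NH1 P2=NH1
Op 8: best P0=NH1 P1=NH1 P2=NH1
Op 9: best P0=NH1 P1=NH1 P2=NH1
Op 10: best P0=NH1 P1=NH1 P2=NH1
Op 11: best P0=NH1 P1=NH1 P2=-

Answer: P0:NH1 P1:NH1 P2:-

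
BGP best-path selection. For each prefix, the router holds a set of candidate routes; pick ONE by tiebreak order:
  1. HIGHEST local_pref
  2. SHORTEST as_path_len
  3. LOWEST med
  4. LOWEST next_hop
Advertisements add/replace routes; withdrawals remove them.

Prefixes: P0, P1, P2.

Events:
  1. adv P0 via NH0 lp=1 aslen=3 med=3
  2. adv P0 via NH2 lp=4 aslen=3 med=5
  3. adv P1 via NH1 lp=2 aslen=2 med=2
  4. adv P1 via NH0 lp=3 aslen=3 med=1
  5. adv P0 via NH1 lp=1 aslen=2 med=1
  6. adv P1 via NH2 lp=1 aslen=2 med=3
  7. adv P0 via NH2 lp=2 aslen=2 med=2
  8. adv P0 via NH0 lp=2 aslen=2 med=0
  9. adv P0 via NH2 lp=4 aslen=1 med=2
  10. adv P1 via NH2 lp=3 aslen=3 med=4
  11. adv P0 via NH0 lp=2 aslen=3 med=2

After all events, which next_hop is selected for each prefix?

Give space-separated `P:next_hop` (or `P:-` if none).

Answer: P0:NH2 P1:NH0 P2:-

Derivation:
Op 1: best P0=NH0 P1=- P2=-
Op 2: best P0=NH2 P1=- P2=-
Op 3: best P0=NH2 P1=NH1 P2=-
Op 4: best P0=NH2 P1=NH0 P2=-
Op 5: best P0=NH2 P1=NH0 P2=-
Op 6: best P0=NH2 P1=NH0 P2=-
Op 7: best P0=NH2 P1=NH0 P2=-
Op 8: best P0=NH0 P1=NH0 P2=-
Op 9: best P0=NH2 P1=NH0 P2=-
Op 10: best P0=NH2 P1=NH0 P2=-
Op 11: best P0=NH2 P1=NH0 P2=-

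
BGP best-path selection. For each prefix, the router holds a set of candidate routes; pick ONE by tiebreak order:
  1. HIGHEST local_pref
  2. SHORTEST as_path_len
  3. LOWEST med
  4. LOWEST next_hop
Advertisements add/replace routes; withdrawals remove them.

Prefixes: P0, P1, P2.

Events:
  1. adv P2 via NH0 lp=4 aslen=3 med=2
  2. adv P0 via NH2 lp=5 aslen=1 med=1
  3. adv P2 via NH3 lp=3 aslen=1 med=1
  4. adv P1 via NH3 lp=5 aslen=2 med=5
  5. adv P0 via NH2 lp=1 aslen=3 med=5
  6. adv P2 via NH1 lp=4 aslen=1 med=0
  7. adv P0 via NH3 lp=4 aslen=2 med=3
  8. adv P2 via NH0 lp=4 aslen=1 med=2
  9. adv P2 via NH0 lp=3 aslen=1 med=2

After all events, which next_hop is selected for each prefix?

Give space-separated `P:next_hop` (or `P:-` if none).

Op 1: best P0=- P1=- P2=NH0
Op 2: best P0=NH2 P1=- P2=NH0
Op 3: best P0=NH2 P1=- P2=NH0
Op 4: best P0=NH2 P1=NH3 P2=NH0
Op 5: best P0=NH2 P1=NH3 P2=NH0
Op 6: best P0=NH2 P1=NH3 P2=NH1
Op 7: best P0=NH3 P1=NH3 P2=NH1
Op 8: best P0=NH3 P1=NH3 P2=NH1
Op 9: best P0=NH3 P1=NH3 P2=NH1

Answer: P0:NH3 P1:NH3 P2:NH1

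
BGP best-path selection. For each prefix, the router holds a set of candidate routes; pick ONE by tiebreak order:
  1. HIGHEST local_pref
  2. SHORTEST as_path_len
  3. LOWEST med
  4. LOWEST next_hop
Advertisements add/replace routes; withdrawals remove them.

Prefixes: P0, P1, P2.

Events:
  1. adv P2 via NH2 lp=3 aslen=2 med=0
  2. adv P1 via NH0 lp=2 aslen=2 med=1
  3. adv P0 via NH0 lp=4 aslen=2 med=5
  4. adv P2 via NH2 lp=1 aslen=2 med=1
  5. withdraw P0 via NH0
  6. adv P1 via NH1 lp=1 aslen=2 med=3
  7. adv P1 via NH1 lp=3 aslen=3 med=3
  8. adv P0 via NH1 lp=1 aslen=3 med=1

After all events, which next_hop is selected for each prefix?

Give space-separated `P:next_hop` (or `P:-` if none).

Answer: P0:NH1 P1:NH1 P2:NH2

Derivation:
Op 1: best P0=- P1=- P2=NH2
Op 2: best P0=- P1=NH0 P2=NH2
Op 3: best P0=NH0 P1=NH0 P2=NH2
Op 4: best P0=NH0 P1=NH0 P2=NH2
Op 5: best P0=- P1=NH0 P2=NH2
Op 6: best P0=- P1=NH0 P2=NH2
Op 7: best P0=- P1=NH1 P2=NH2
Op 8: best P0=NH1 P1=NH1 P2=NH2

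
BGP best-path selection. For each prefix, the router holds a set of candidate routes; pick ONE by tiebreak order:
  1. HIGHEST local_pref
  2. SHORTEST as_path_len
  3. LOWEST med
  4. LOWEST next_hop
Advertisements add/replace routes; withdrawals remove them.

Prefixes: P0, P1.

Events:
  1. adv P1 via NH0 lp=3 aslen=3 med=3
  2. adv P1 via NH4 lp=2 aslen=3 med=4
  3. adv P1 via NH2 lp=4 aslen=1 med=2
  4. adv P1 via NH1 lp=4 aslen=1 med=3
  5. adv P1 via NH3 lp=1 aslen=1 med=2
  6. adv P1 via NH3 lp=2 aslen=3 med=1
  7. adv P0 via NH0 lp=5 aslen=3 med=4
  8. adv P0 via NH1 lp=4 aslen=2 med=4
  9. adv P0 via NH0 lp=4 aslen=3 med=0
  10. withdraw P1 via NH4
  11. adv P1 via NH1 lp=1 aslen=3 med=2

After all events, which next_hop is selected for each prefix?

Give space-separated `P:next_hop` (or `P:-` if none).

Answer: P0:NH1 P1:NH2

Derivation:
Op 1: best P0=- P1=NH0
Op 2: best P0=- P1=NH0
Op 3: best P0=- P1=NH2
Op 4: best P0=- P1=NH2
Op 5: best P0=- P1=NH2
Op 6: best P0=- P1=NH2
Op 7: best P0=NH0 P1=NH2
Op 8: best P0=NH0 P1=NH2
Op 9: best P0=NH1 P1=NH2
Op 10: best P0=NH1 P1=NH2
Op 11: best P0=NH1 P1=NH2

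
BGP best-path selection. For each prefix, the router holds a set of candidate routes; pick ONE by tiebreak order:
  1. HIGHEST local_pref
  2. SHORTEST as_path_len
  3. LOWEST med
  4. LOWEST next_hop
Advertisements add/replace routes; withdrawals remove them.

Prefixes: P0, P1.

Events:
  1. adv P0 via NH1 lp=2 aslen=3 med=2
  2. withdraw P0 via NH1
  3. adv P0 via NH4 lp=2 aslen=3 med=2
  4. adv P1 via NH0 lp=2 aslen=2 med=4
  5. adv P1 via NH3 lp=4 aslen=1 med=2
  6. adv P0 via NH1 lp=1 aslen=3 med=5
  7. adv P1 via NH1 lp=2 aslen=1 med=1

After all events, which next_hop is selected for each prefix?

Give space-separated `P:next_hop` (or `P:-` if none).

Answer: P0:NH4 P1:NH3

Derivation:
Op 1: best P0=NH1 P1=-
Op 2: best P0=- P1=-
Op 3: best P0=NH4 P1=-
Op 4: best P0=NH4 P1=NH0
Op 5: best P0=NH4 P1=NH3
Op 6: best P0=NH4 P1=NH3
Op 7: best P0=NH4 P1=NH3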